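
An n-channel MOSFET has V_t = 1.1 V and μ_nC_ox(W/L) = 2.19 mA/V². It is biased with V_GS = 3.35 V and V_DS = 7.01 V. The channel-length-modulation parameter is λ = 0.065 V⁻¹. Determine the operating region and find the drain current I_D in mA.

Saturation; I_D = 8.07 mA

V_ov = V_GS − V_t = 3.35 − 1.1 = 2.25 V.
Since V_DS = 7.01 V ≥ V_ov = 2.25 V, the device is in saturation.
I_D = ½ k_n V_ov² (1 + λ V_DS) = 0.5 × 2.19 × 2.25² × (1 + 0.065 × 7.01) = 8.07 mA.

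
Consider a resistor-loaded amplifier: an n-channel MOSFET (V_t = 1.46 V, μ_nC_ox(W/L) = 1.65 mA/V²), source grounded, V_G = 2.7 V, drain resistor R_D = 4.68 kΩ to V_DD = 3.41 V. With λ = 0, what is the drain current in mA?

V_GS = V_G = 2.7 V, so V_ov = 2.7 − 1.46 = 1.24 V.
Assume saturation: I_D = ½ k_n V_ov² = 0.5 × 1.65 × 1.24² = 1.27 mA, giving V_DS = V_DD − I_D R_D = 3.41 − 1.27 × 4.68 = -2.53 V.
But -2.53 V < V_ov = 1.24 V, so the device is actually in triode.
In triode I_D = k_n[V_ov V_DS − ½ V_DS²] and I_D = (V_DD − V_DS)/R_D. Equating: 3.86 V_DS² − 10.58 V_DS + 3.41 = 0, giving V_DS = 0.373 V (the root below V_ov).
I_D = (3.41 − 0.373) / 4.68 = 0.649 mA.

I_D = 0.649 mA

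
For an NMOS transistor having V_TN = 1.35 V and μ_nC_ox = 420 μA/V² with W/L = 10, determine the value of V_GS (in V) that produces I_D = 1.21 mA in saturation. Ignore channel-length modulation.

V_GS = 2.11 V

k_n = μ_nC_ox · (W/L) = 4.2 mA/V².
In saturation I_D = ½ k_n (V_GS − V_TN)², so V_GS − V_TN = √(2 I_D / k_n) = √(2 × 1.21 / 4.2) = 0.759 V.
V_GS = 1.35 + 0.759 = 2.11 V.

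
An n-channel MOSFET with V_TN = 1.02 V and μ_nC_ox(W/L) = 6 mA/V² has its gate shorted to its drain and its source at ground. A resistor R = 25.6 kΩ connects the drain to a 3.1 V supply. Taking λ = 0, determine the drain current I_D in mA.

With gate tied to drain, V_GS = V_DS ≥ V_GS − V_TN, so the device is in saturation.
KCL at the drain: ½ k_n (V_GS − V_TN)² = (V_DD − V_GS)/R.
Let x = V_GS − 1.02. Then 76.8 x² + x − 2.08 = 0, giving x = 0.158 V (positive root), so V_GS = 1.18 V.
I_D = (V_DD − V_GS)/R = (3.1 − 1.18) / 25.6 = 0.0751 mA.

I_D = 0.0751 mA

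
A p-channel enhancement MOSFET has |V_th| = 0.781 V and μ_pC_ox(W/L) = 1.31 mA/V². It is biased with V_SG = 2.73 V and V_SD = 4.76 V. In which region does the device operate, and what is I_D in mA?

Saturation; I_D = 2.49 mA

V_ov = V_SG − |V_th| = 2.73 − 0.781 = 1.95 V.
Since V_SD = 4.76 V ≥ V_ov = 1.95 V, the device is in saturation.
I_D = ½ k_p V_ov² = 0.5 × 1.31 × 1.95² = 2.49 mA.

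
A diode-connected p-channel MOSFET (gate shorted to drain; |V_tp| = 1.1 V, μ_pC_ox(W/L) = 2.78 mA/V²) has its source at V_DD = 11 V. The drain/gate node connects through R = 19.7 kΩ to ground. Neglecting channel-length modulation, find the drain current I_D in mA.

With gate tied to drain, V_SG = V_SD ≥ V_SG − |V_tp|, so the device is in saturation.
KCL at the drain: ½ k_p (V_SG − |V_tp|)² = (V_DD − V_SG)/R.
Let x = V_SG − 1.1. Then 27.4 x² + x − 9.9 = 0, giving x = 0.583 V (positive root), so V_SG = 1.68 V.
I_D = (V_DD − V_SG)/R = (11 − 1.68) / 19.7 = 0.473 mA.

I_D = 0.473 mA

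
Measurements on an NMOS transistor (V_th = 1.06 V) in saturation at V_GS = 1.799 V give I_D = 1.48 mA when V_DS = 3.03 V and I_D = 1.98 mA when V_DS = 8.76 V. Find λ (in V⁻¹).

With V_GS fixed, I_D ∝ (1 + λ V_DS) in saturation, so I_D2/I_D1 = (1 + λ V_DS2)/(1 + λ V_DS1).
1.98/1.48 = 1.338 = (1 + 8.76 λ)/(1 + 3.03 λ).
Solving: λ (I_D1 V_DS2 − I_D2 V_DS1) = I_D2 − I_D1, so λ = (1.98 − 1.48) / (1.48 × 8.76 − 1.98 × 3.03) = 0.5 / 6.97 = 0.0718 V⁻¹.

λ = 0.0718 V⁻¹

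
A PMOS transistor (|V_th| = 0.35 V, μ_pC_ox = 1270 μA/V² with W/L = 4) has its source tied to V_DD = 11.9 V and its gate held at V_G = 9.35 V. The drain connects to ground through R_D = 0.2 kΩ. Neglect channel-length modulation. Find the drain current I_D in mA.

I_D = 12.3 mA

V_SG = V_DD − V_G = 11.9 − 9.35 = 2.55 V, so V_ov = 2.55 − 0.35 = 2.2 V.
k_p = μ_pC_ox · (W/L) = 5.08 mA/V².
Assume saturation: I_D = ½ k_p V_ov² = 0.5 × 5.08 × 2.2² = 12.3 mA, giving V_SD = V_DD − I_D R_D = 11.9 − 12.3 × 0.2 = 9.44 V.
V_SD = 9.44 V ≥ V_ov = 2.2 V, confirming saturation.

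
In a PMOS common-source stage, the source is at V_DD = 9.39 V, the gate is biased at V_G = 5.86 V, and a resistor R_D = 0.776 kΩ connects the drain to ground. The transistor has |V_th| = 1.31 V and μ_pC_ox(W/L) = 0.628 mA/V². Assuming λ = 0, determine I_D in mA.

V_SG = V_DD − V_G = 9.39 − 5.86 = 3.53 V, so V_ov = 3.53 − 1.31 = 2.22 V.
Assume saturation: I_D = ½ k_p V_ov² = 0.5 × 0.628 × 2.22² = 1.55 mA, giving V_SD = V_DD − I_D R_D = 9.39 − 1.55 × 0.776 = 8.19 V.
V_SD = 8.19 V ≥ V_ov = 2.22 V, confirming saturation.

I_D = 1.55 mA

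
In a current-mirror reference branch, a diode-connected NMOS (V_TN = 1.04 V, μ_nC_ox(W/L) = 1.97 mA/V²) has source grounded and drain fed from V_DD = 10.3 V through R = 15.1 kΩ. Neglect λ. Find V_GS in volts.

V_GS = 1.80 V

With gate tied to drain, V_GS = V_DS ≥ V_GS − V_TN, so the device is in saturation.
KCL at the drain: ½ k_n (V_GS − V_TN)² = (V_DD − V_GS)/R.
Let x = V_GS − 1.04. Then 14.9 x² + x − 9.26 = 0, giving x = 0.756 V (positive root), so V_GS = 1.8 V.
I_D = (V_DD − V_GS)/R = (10.3 − 1.8) / 15.1 = 0.563 mA.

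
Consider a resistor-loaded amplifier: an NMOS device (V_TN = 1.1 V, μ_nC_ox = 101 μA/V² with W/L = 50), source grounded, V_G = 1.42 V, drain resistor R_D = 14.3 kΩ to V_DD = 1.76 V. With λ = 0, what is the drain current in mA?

I_D = 0.117 mA

V_GS = V_G = 1.42 V, so V_ov = 1.42 − 1.1 = 0.32 V.
k_n = μ_nC_ox · (W/L) = 5.05 mA/V².
Assume saturation: I_D = ½ k_n V_ov² = 0.5 × 5.05 × 0.32² = 0.259 mA, giving V_DS = V_DD − I_D R_D = 1.76 − 0.259 × 14.3 = -1.94 V.
But -1.94 V < V_ov = 0.32 V, so the device is actually in triode.
In triode I_D = k_n[V_ov V_DS − ½ V_DS²] and I_D = (V_DD − V_DS)/R_D. Equating: 36.1 V_DS² − 24.11 V_DS + 1.76 = 0, giving V_DS = 0.0834 V (the root below V_ov).
I_D = (1.76 − 0.0834) / 14.3 = 0.117 mA.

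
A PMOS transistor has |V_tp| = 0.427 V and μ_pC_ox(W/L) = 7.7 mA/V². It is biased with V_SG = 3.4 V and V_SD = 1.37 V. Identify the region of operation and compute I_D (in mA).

V_ov = V_SG − |V_tp| = 3.4 − 0.427 = 2.97 V.
Since V_SD = 1.37 V < V_ov = 2.97 V, the device is in the triode region.
I_D = k_p [V_ov · V_SD − ½ V_SD²] = 7.7 × [2.97 × 1.37 − 0.5 × 1.37²] = 24.1 mA.

Triode; I_D = 24.1 mA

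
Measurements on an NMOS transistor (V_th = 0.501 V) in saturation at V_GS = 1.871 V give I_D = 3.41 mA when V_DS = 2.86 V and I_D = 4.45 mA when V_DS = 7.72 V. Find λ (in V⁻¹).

λ = 0.0765 V⁻¹

With V_GS fixed, I_D ∝ (1 + λ V_DS) in saturation, so I_D2/I_D1 = (1 + λ V_DS2)/(1 + λ V_DS1).
4.45/3.41 = 1.305 = (1 + 7.72 λ)/(1 + 2.86 λ).
Solving: λ (I_D1 V_DS2 − I_D2 V_DS1) = I_D2 − I_D1, so λ = (4.45 − 3.41) / (3.41 × 7.72 − 4.45 × 2.86) = 1.04 / 13.6 = 0.0765 V⁻¹.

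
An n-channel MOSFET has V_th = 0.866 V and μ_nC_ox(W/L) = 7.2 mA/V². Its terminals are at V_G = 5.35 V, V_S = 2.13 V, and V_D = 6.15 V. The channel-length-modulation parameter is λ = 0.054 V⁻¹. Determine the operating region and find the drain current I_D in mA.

Saturation; I_D = 24.3 mA

V_GS = V_G − V_S = 5.35 − 2.13 = 3.22 V; V_DS = V_D − V_S = 6.15 − 2.13 = 4.02 V.
V_ov = V_GS − V_th = 3.22 − 0.866 = 2.35 V.
Since V_DS = 4.02 V ≥ V_ov = 2.35 V, the device is in saturation.
I_D = ½ k_n V_ov² (1 + λ V_DS) = 0.5 × 7.2 × 2.35² × (1 + 0.054 × 4.02) = 24.3 mA.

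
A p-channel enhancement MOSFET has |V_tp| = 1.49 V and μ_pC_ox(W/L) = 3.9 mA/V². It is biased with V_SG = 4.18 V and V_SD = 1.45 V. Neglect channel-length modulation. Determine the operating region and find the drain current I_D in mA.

V_ov = V_SG − |V_tp| = 4.18 − 1.49 = 2.69 V.
Since V_SD = 1.45 V < V_ov = 2.69 V, the device is in the triode region.
I_D = k_p [V_ov · V_SD − ½ V_SD²] = 3.9 × [2.69 × 1.45 − 0.5 × 1.45²] = 11.1 mA.

Triode; I_D = 11.1 mA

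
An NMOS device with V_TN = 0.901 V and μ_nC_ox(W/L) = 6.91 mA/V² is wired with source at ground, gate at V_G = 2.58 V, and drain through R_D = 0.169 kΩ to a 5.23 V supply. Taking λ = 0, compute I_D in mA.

V_GS = V_G = 2.58 V, so V_ov = 2.58 − 0.901 = 1.68 V.
Assume saturation: I_D = ½ k_n V_ov² = 0.5 × 6.91 × 1.68² = 9.74 mA, giving V_DS = V_DD − I_D R_D = 5.23 − 9.74 × 0.169 = 3.58 V.
V_DS = 3.58 V ≥ V_ov = 1.68 V, confirming saturation.

I_D = 9.74 mA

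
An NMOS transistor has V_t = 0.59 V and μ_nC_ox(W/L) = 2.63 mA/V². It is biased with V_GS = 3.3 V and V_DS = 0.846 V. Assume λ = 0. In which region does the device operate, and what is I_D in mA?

V_ov = V_GS − V_t = 3.3 − 0.59 = 2.71 V.
Since V_DS = 0.846 V < V_ov = 2.71 V, the device is in the triode region.
I_D = k_n [V_ov · V_DS − ½ V_DS²] = 2.63 × [2.71 × 0.846 − 0.5 × 0.846²] = 5.09 mA.

Triode; I_D = 5.09 mA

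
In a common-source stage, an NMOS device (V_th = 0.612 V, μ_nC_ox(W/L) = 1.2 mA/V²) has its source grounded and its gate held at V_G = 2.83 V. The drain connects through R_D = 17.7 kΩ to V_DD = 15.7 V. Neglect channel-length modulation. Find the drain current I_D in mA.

I_D = 0.867 mA

V_GS = V_G = 2.83 V, so V_ov = 2.83 − 0.612 = 2.22 V.
Assume saturation: I_D = ½ k_n V_ov² = 0.5 × 1.2 × 2.22² = 2.95 mA, giving V_DS = V_DD − I_D R_D = 15.7 − 2.95 × 17.7 = -36.5 V.
But -36.5 V < V_ov = 2.22 V, so the device is actually in triode.
In triode I_D = k_n[V_ov V_DS − ½ V_DS²] and I_D = (V_DD − V_DS)/R_D. Equating: 10.6 V_DS² − 48.11 V_DS + 15.7 = 0, giving V_DS = 0.354 V (the root below V_ov).
I_D = (15.7 − 0.354) / 17.7 = 0.867 mA.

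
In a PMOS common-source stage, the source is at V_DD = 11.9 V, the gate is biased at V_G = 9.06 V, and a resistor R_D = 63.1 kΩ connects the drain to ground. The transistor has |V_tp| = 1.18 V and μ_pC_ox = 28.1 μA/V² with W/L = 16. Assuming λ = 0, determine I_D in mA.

V_SG = V_DD − V_G = 11.9 − 9.06 = 2.84 V, so V_ov = 2.84 − 1.18 = 1.66 V.
k_p = μ_pC_ox · (W/L) = 0.4496 mA/V².
Assume saturation: I_D = ½ k_p V_ov² = 0.5 × 0.4496 × 1.66² = 0.619 mA, giving V_SD = V_DD − I_D R_D = 11.9 − 0.619 × 63.1 = -27.2 V.
But -27.2 V < V_ov = 1.66 V, so the device is actually in triode.
In triode I_D = k_p[V_ov V_SD − ½ V_SD²] and I_D = (V_DD − V_SD)/R_D. Equating: 14.2 V_SD² − 48.09 V_SD + 11.9 = 0, giving V_SD = 0.269 V (the root below V_ov).
I_D = (11.9 − 0.269) / 63.1 = 0.184 mA.

I_D = 0.184 mA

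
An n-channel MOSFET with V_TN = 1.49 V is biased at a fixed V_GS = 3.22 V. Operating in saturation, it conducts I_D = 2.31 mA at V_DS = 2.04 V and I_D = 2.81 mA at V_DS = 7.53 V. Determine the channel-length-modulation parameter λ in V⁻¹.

λ = 0.0429 V⁻¹

With V_GS fixed, I_D ∝ (1 + λ V_DS) in saturation, so I_D2/I_D1 = (1 + λ V_DS2)/(1 + λ V_DS1).
2.81/2.31 = 1.216 = (1 + 7.53 λ)/(1 + 2.04 λ).
Solving: λ (I_D1 V_DS2 − I_D2 V_DS1) = I_D2 − I_D1, so λ = (2.81 − 2.31) / (2.31 × 7.53 − 2.81 × 2.04) = 0.5 / 11.7 = 0.0429 V⁻¹.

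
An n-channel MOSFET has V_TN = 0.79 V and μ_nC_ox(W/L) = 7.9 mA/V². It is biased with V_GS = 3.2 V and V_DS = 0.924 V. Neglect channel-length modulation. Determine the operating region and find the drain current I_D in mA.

Triode; I_D = 14.2 mA

V_ov = V_GS − V_TN = 3.2 − 0.79 = 2.41 V.
Since V_DS = 0.924 V < V_ov = 2.41 V, the device is in the triode region.
I_D = k_n [V_ov · V_DS − ½ V_DS²] = 7.9 × [2.41 × 0.924 − 0.5 × 0.924²] = 14.2 mA.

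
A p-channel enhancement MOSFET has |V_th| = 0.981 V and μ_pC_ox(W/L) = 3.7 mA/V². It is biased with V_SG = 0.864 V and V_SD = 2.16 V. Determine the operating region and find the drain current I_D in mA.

V_SG = 0.864 V < |V_th| = 0.981 V, so the transistor is in cutoff.

Cutoff; I_D = 0 mA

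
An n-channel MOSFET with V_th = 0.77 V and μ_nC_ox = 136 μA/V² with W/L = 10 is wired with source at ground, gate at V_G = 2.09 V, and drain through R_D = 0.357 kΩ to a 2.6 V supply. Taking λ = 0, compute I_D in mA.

I_D = 1.18 mA

V_GS = V_G = 2.09 V, so V_ov = 2.09 − 0.77 = 1.32 V.
k_n = μ_nC_ox · (W/L) = 1.36 mA/V².
Assume saturation: I_D = ½ k_n V_ov² = 0.5 × 1.36 × 1.32² = 1.18 mA, giving V_DS = V_DD − I_D R_D = 2.6 − 1.18 × 0.357 = 2.18 V.
V_DS = 2.18 V ≥ V_ov = 1.32 V, confirming saturation.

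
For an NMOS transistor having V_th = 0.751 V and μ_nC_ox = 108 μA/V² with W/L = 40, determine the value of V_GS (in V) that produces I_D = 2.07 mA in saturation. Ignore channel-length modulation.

k_n = μ_nC_ox · (W/L) = 4.32 mA/V².
In saturation I_D = ½ k_n (V_GS − V_th)², so V_GS − V_th = √(2 I_D / k_n) = √(2 × 2.07 / 4.32) = 0.979 V.
V_GS = 0.751 + 0.979 = 1.73 V.

V_GS = 1.73 V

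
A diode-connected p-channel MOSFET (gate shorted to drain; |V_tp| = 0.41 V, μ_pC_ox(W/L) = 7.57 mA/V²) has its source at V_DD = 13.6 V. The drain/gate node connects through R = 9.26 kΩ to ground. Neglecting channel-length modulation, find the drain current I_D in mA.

I_D = 1.36 mA

With gate tied to drain, V_SG = V_SD ≥ V_SG − |V_tp|, so the device is in saturation.
KCL at the drain: ½ k_p (V_SG − |V_tp|)² = (V_DD − V_SG)/R.
Let x = V_SG − 0.41. Then 35 x² + x − 13.19 = 0, giving x = 0.599 V (positive root), so V_SG = 1.01 V.
I_D = (V_DD − V_SG)/R = (13.6 − 1.01) / 9.26 = 1.36 mA.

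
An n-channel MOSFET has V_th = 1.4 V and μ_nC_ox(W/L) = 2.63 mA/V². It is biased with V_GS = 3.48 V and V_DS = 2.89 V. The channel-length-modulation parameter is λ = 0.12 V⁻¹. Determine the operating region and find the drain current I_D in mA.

Saturation; I_D = 7.66 mA

V_ov = V_GS − V_th = 3.48 − 1.4 = 2.08 V.
Since V_DS = 2.89 V ≥ V_ov = 2.08 V, the device is in saturation.
I_D = ½ k_n V_ov² (1 + λ V_DS) = 0.5 × 2.63 × 2.08² × (1 + 0.12 × 2.89) = 7.66 mA.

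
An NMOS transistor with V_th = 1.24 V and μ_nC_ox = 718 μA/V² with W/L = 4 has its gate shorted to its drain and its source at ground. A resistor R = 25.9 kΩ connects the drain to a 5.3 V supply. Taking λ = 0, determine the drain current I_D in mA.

I_D = 0.145 mA

With gate tied to drain, V_GS = V_DS ≥ V_GS − V_th, so the device is in saturation.
k_n = μ_nC_ox · (W/L) = 2.872 mA/V².
KCL at the drain: ½ k_n (V_GS − V_th)² = (V_DD − V_GS)/R.
Let x = V_GS − 1.24. Then 37.2 x² + x − 4.06 = 0, giving x = 0.317 V (positive root), so V_GS = 1.56 V.
I_D = (V_DD − V_GS)/R = (5.3 − 1.56) / 25.9 = 0.145 mA.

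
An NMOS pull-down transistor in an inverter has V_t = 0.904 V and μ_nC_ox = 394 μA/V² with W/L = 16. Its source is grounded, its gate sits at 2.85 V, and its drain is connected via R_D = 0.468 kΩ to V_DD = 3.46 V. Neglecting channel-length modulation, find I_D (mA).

I_D = 6.13 mA

V_GS = V_G = 2.85 V, so V_ov = 2.85 − 0.904 = 1.95 V.
k_n = μ_nC_ox · (W/L) = 6.304 mA/V².
Assume saturation: I_D = ½ k_n V_ov² = 0.5 × 6.304 × 1.95² = 11.9 mA, giving V_DS = V_DD − I_D R_D = 3.46 − 11.9 × 0.468 = -2.13 V.
But -2.13 V < V_ov = 1.95 V, so the device is actually in triode.
In triode I_D = k_n[V_ov V_DS − ½ V_DS²] and I_D = (V_DD − V_DS)/R_D. Equating: 1.48 V_DS² − 6.741 V_DS + 3.46 = 0, giving V_DS = 0.589 V (the root below V_ov).
I_D = (3.46 − 0.589) / 0.468 = 6.13 mA.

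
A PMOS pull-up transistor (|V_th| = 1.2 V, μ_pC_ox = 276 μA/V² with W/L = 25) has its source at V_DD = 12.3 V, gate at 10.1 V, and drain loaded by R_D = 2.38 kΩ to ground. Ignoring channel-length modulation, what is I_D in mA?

I_D = 3.45 mA

V_SG = V_DD − V_G = 12.3 − 10.1 = 2.2 V, so V_ov = 2.2 − 1.2 = 1 V.
k_p = μ_pC_ox · (W/L) = 6.9 mA/V².
Assume saturation: I_D = ½ k_p V_ov² = 0.5 × 6.9 × 1² = 3.45 mA, giving V_SD = V_DD − I_D R_D = 12.3 − 3.45 × 2.38 = 4.09 V.
V_SD = 4.09 V ≥ V_ov = 1 V, confirming saturation.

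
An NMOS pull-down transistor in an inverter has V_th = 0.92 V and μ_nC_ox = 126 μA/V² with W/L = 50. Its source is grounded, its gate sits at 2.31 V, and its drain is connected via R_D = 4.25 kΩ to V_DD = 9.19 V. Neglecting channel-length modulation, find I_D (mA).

V_GS = V_G = 2.31 V, so V_ov = 2.31 − 0.92 = 1.39 V.
k_n = μ_nC_ox · (W/L) = 6.3 mA/V².
Assume saturation: I_D = ½ k_n V_ov² = 0.5 × 6.3 × 1.39² = 6.09 mA, giving V_DS = V_DD − I_D R_D = 9.19 − 6.09 × 4.25 = -16.7 V.
But -16.7 V < V_ov = 1.39 V, so the device is actually in triode.
In triode I_D = k_n[V_ov V_DS − ½ V_DS²] and I_D = (V_DD − V_DS)/R_D. Equating: 13.4 V_DS² − 38.22 V_DS + 9.19 = 0, giving V_DS = 0.265 V (the root below V_ov).
I_D = (9.19 − 0.265) / 4.25 = 2.1 mA.

I_D = 2.10 mA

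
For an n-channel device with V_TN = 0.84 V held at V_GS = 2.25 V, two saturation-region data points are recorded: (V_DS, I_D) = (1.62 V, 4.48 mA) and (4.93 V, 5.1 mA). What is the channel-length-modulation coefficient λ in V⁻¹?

With V_GS fixed, I_D ∝ (1 + λ V_DS) in saturation, so I_D2/I_D1 = (1 + λ V_DS2)/(1 + λ V_DS1).
5.1/4.48 = 1.138 = (1 + 4.93 λ)/(1 + 1.62 λ).
Solving: λ (I_D1 V_DS2 − I_D2 V_DS1) = I_D2 − I_D1, so λ = (5.1 − 4.48) / (4.48 × 4.93 − 5.1 × 1.62) = 0.62 / 13.8 = 0.0448 V⁻¹.

λ = 0.0448 V⁻¹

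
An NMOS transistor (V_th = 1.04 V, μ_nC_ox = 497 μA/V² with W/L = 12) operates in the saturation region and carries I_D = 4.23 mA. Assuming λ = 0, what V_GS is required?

V_GS = 2.23 V

k_n = μ_nC_ox · (W/L) = 5.964 mA/V².
In saturation I_D = ½ k_n (V_GS − V_th)², so V_GS − V_th = √(2 I_D / k_n) = √(2 × 4.23 / 5.964) = 1.19 V.
V_GS = 1.04 + 1.19 = 2.23 V.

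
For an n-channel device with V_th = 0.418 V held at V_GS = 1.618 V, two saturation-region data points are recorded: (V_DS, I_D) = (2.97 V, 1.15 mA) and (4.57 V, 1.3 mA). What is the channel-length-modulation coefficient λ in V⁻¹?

With V_GS fixed, I_D ∝ (1 + λ V_DS) in saturation, so I_D2/I_D1 = (1 + λ V_DS2)/(1 + λ V_DS1).
1.3/1.15 = 1.13 = (1 + 4.57 λ)/(1 + 2.97 λ).
Solving: λ (I_D1 V_DS2 − I_D2 V_DS1) = I_D2 − I_D1, so λ = (1.3 − 1.15) / (1.15 × 4.57 − 1.3 × 2.97) = 0.15 / 1.39 = 0.108 V⁻¹.

λ = 0.108 V⁻¹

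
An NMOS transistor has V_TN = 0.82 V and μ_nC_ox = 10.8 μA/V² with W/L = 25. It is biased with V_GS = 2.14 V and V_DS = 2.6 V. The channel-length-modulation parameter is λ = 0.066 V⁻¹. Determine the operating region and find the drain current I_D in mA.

k_n = μ_nC_ox · (W/L) = 0.27 mA/V².
V_ov = V_GS − V_TN = 2.14 − 0.82 = 1.32 V.
Since V_DS = 2.6 V ≥ V_ov = 1.32 V, the device is in saturation.
I_D = ½ k_n V_ov² (1 + λ V_DS) = 0.5 × 0.27 × 1.32² × (1 + 0.066 × 2.6) = 0.276 mA.

Saturation; I_D = 0.276 mA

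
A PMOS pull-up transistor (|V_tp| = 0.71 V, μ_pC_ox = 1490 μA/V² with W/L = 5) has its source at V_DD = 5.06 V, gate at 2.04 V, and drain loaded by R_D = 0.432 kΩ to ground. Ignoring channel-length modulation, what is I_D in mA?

V_SG = V_DD − V_G = 5.06 − 2.04 = 3.02 V, so V_ov = 3.02 − 0.71 = 2.31 V.
k_p = μ_pC_ox · (W/L) = 7.45 mA/V².
Assume saturation: I_D = ½ k_p V_ov² = 0.5 × 7.45 × 2.31² = 19.9 mA, giving V_SD = V_DD − I_D R_D = 5.06 − 19.9 × 0.432 = -3.53 V.
But -3.53 V < V_ov = 2.31 V, so the device is actually in triode.
In triode I_D = k_p[V_ov V_SD − ½ V_SD²] and I_D = (V_DD − V_SD)/R_D. Equating: 1.61 V_SD² − 8.435 V_SD + 5.06 = 0, giving V_SD = 0.691 V (the root below V_ov).
I_D = (5.06 − 0.691) / 0.432 = 10.1 mA.

I_D = 10.1 mA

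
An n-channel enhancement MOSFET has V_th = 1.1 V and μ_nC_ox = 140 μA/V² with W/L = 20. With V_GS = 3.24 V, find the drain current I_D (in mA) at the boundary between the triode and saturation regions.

At the boundary V_DS = V_ov = V_GS − V_th = 3.24 − 1.1 = 2.14 V.
k_n = μ_nC_ox · (W/L) = 2.8 mA/V².
I_D = ½ k_n V_ov² = 0.5 × 2.8 × 2.14² = 6.41 mA.

I_D = 6.41 mA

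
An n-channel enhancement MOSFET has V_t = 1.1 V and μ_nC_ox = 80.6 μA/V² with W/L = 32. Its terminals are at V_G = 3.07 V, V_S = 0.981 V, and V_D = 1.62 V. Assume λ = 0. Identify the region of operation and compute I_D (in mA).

Triode; I_D = 1.10 mA

V_GS = V_G − V_S = 3.07 − 0.981 = 2.09 V; V_DS = V_D − V_S = 1.62 − 0.981 = 0.639 V.
k_n = μ_nC_ox · (W/L) = 2.579 mA/V².
V_ov = V_GS − V_t = 2.09 − 1.1 = 0.989 V.
Since V_DS = 0.639 V < V_ov = 0.989 V, the device is in the triode region.
I_D = k_n [V_ov · V_DS − ½ V_DS²] = 2.579 × [0.989 × 0.639 − 0.5 × 0.639²] = 1.1 mA.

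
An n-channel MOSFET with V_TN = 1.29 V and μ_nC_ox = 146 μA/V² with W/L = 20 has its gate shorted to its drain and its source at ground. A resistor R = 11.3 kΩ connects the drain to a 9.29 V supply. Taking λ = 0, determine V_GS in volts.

With gate tied to drain, V_GS = V_DS ≥ V_GS − V_TN, so the device is in saturation.
k_n = μ_nC_ox · (W/L) = 2.92 mA/V².
KCL at the drain: ½ k_n (V_GS − V_TN)² = (V_DD − V_GS)/R.
Let x = V_GS − 1.29. Then 16.5 x² + x − 8 = 0, giving x = 0.667 V (positive root), so V_GS = 1.96 V.
I_D = (V_DD − V_GS)/R = (9.29 − 1.96) / 11.3 = 0.649 mA.

V_GS = 1.96 V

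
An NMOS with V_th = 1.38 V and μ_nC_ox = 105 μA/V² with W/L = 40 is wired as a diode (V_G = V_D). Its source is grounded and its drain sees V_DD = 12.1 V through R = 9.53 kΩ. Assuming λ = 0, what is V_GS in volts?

With gate tied to drain, V_GS = V_DS ≥ V_GS − V_th, so the device is in saturation.
k_n = μ_nC_ox · (W/L) = 4.2 mA/V².
KCL at the drain: ½ k_n (V_GS − V_th)² = (V_DD − V_GS)/R.
Let x = V_GS − 1.38. Then 20 x² + x − 10.72 = 0, giving x = 0.707 V (positive root), so V_GS = 2.09 V.
I_D = (V_DD − V_GS)/R = (12.1 − 2.09) / 9.53 = 1.05 mA.

V_GS = 2.09 V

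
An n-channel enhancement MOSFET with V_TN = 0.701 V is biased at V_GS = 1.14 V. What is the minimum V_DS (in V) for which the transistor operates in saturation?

The boundary between triode and saturation is V_DS = V_GS − V_TN = V_ov.
V_ov = 1.14 − 0.701 = 0.439 V.

V_DS,sat = 0.439 V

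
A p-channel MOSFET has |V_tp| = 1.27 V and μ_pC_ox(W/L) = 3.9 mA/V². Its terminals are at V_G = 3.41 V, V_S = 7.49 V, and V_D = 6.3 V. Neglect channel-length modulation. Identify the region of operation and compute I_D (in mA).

V_SG = V_S − V_G = 7.49 − 3.41 = 4.08 V; V_SD = V_S − V_D = 7.49 − 6.3 = 1.19 V.
V_ov = V_SG − |V_tp| = 4.08 − 1.27 = 2.81 V.
Since V_SD = 1.19 V < V_ov = 2.81 V, the device is in the triode region.
I_D = k_p [V_ov · V_SD − ½ V_SD²] = 3.9 × [2.81 × 1.19 − 0.5 × 1.19²] = 10.3 mA.

Triode; I_D = 10.3 mA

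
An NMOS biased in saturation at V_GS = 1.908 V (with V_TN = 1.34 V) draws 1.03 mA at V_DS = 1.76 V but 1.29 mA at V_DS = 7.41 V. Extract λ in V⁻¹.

With V_GS fixed, I_D ∝ (1 + λ V_DS) in saturation, so I_D2/I_D1 = (1 + λ V_DS2)/(1 + λ V_DS1).
1.29/1.03 = 1.252 = (1 + 7.41 λ)/(1 + 1.76 λ).
Solving: λ (I_D1 V_DS2 − I_D2 V_DS1) = I_D2 − I_D1, so λ = (1.29 − 1.03) / (1.03 × 7.41 − 1.29 × 1.76) = 0.26 / 5.36 = 0.0485 V⁻¹.

λ = 0.0485 V⁻¹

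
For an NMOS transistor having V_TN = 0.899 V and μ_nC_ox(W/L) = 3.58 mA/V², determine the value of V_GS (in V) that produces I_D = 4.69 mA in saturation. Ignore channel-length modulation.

In saturation I_D = ½ k_n (V_GS − V_TN)², so V_GS − V_TN = √(2 I_D / k_n) = √(2 × 4.69 / 3.58) = 1.62 V.
V_GS = 0.899 + 1.62 = 2.52 V.

V_GS = 2.52 V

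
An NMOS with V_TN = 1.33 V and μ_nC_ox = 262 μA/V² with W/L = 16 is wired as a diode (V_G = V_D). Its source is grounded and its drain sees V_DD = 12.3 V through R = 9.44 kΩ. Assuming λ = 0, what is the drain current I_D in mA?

With gate tied to drain, V_GS = V_DS ≥ V_GS − V_TN, so the device is in saturation.
k_n = μ_nC_ox · (W/L) = 4.192 mA/V².
KCL at the drain: ½ k_n (V_GS − V_TN)² = (V_DD − V_GS)/R.
Let x = V_GS − 1.33. Then 19.8 x² + x − 10.97 = 0, giving x = 0.72 V (positive root), so V_GS = 2.05 V.
I_D = (V_DD − V_GS)/R = (12.3 − 2.05) / 9.44 = 1.09 mA.

I_D = 1.09 mA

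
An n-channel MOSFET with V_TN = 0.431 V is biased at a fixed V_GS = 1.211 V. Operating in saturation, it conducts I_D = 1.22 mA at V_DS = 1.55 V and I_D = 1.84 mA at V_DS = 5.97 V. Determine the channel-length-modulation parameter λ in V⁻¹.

λ = 0.140 V⁻¹

With V_GS fixed, I_D ∝ (1 + λ V_DS) in saturation, so I_D2/I_D1 = (1 + λ V_DS2)/(1 + λ V_DS1).
1.84/1.22 = 1.508 = (1 + 5.97 λ)/(1 + 1.55 λ).
Solving: λ (I_D1 V_DS2 − I_D2 V_DS1) = I_D2 − I_D1, so λ = (1.84 − 1.22) / (1.22 × 5.97 − 1.84 × 1.55) = 0.62 / 4.43 = 0.14 V⁻¹.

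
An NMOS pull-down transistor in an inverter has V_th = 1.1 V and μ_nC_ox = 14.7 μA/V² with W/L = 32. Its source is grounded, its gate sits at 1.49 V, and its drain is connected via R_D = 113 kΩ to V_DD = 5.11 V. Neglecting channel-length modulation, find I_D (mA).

I_D = 0.0358 mA

V_GS = V_G = 1.49 V, so V_ov = 1.49 − 1.1 = 0.39 V.
k_n = μ_nC_ox · (W/L) = 0.4704 mA/V².
Assume saturation: I_D = ½ k_n V_ov² = 0.5 × 0.4704 × 0.39² = 0.0358 mA, giving V_DS = V_DD − I_D R_D = 5.11 − 0.0358 × 113 = 1.07 V.
V_DS = 1.07 V ≥ V_ov = 0.39 V, confirming saturation.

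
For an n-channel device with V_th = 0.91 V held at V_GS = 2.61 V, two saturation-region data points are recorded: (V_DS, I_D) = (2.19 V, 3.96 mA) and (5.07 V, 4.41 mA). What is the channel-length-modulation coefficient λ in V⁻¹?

λ = 0.0432 V⁻¹

With V_GS fixed, I_D ∝ (1 + λ V_DS) in saturation, so I_D2/I_D1 = (1 + λ V_DS2)/(1 + λ V_DS1).
4.41/3.96 = 1.114 = (1 + 5.07 λ)/(1 + 2.19 λ).
Solving: λ (I_D1 V_DS2 − I_D2 V_DS1) = I_D2 − I_D1, so λ = (4.41 − 3.96) / (3.96 × 5.07 − 4.41 × 2.19) = 0.45 / 10.4 = 0.0432 V⁻¹.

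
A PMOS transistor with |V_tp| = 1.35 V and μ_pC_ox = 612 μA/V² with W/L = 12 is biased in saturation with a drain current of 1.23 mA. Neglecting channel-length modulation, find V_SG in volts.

V_SG = 1.93 V

k_p = μ_pC_ox · (W/L) = 7.344 mA/V².
In saturation I_D = ½ k_p (V_SG − |V_tp|)², so V_SG − |V_tp| = √(2 I_D / k_p) = √(2 × 1.23 / 7.344) = 0.579 V.
V_SG = 1.35 + 0.579 = 1.93 V.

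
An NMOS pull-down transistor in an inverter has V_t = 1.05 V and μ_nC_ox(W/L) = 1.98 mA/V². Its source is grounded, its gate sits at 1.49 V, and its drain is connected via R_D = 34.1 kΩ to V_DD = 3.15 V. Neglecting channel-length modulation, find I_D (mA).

I_D = 0.0889 mA

V_GS = V_G = 1.49 V, so V_ov = 1.49 − 1.05 = 0.44 V.
Assume saturation: I_D = ½ k_n V_ov² = 0.5 × 1.98 × 0.44² = 0.192 mA, giving V_DS = V_DD − I_D R_D = 3.15 − 0.192 × 34.1 = -3.39 V.
But -3.39 V < V_ov = 0.44 V, so the device is actually in triode.
In triode I_D = k_n[V_ov V_DS − ½ V_DS²] and I_D = (V_DD − V_DS)/R_D. Equating: 33.8 V_DS² − 30.71 V_DS + 3.15 = 0, giving V_DS = 0.118 V (the root below V_ov).
I_D = (3.15 − 0.118) / 34.1 = 0.0889 mA.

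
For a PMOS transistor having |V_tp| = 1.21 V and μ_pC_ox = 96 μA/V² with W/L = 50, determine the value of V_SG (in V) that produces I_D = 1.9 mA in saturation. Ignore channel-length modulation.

k_p = μ_pC_ox · (W/L) = 4.8 mA/V².
In saturation I_D = ½ k_p (V_SG − |V_tp|)², so V_SG − |V_tp| = √(2 I_D / k_p) = √(2 × 1.9 / 4.8) = 0.89 V.
V_SG = 1.21 + 0.89 = 2.1 V.

V_SG = 2.10 V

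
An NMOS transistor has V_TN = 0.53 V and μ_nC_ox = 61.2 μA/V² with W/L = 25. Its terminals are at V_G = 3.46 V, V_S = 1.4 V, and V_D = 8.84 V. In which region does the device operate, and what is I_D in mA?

V_GS = V_G − V_S = 3.46 − 1.4 = 2.06 V; V_DS = V_D − V_S = 8.84 − 1.4 = 7.44 V.
k_n = μ_nC_ox · (W/L) = 1.53 mA/V².
V_ov = V_GS − V_TN = 2.06 − 0.53 = 1.53 V.
Since V_DS = 7.44 V ≥ V_ov = 1.53 V, the device is in saturation.
I_D = ½ k_n V_ov² = 0.5 × 1.53 × 1.53² = 1.79 mA.

Saturation; I_D = 1.79 mA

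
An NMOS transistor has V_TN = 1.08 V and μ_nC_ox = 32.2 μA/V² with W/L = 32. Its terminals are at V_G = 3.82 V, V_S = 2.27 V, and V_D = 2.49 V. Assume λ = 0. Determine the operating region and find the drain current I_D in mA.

V_GS = V_G − V_S = 3.82 − 2.27 = 1.55 V; V_DS = V_D − V_S = 2.49 − 2.27 = 0.22 V.
k_n = μ_nC_ox · (W/L) = 1.03 mA/V².
V_ov = V_GS − V_TN = 1.55 − 1.08 = 0.47 V.
Since V_DS = 0.22 V < V_ov = 0.47 V, the device is in the triode region.
I_D = k_n [V_ov · V_DS − ½ V_DS²] = 1.03 × [0.47 × 0.22 − 0.5 × 0.22²] = 0.0816 mA.

Triode; I_D = 0.0816 mA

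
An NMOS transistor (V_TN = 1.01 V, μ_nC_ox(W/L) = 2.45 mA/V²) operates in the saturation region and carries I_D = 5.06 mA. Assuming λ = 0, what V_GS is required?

V_GS = 3.04 V

In saturation I_D = ½ k_n (V_GS − V_TN)², so V_GS − V_TN = √(2 I_D / k_n) = √(2 × 5.06 / 2.45) = 2.03 V.
V_GS = 1.01 + 2.03 = 3.04 V.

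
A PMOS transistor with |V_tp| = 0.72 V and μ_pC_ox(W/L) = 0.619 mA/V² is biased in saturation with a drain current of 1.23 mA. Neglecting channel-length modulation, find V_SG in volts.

V_SG = 2.71 V

In saturation I_D = ½ k_p (V_SG − |V_tp|)², so V_SG − |V_tp| = √(2 I_D / k_p) = √(2 × 1.23 / 0.619) = 1.99 V.
V_SG = 0.72 + 1.99 = 2.71 V.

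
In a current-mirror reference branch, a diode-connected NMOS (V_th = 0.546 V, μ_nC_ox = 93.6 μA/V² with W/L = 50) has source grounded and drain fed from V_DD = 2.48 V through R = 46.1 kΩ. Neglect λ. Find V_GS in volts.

With gate tied to drain, V_GS = V_DS ≥ V_GS − V_th, so the device is in saturation.
k_n = μ_nC_ox · (W/L) = 4.68 mA/V².
KCL at the drain: ½ k_n (V_GS − V_th)² = (V_DD − V_GS)/R.
Let x = V_GS − 0.546. Then 108 x² + x − 1.934 = 0, giving x = 0.129 V (positive root), so V_GS = 0.675 V.
I_D = (V_DD − V_GS)/R = (2.48 − 0.675) / 46.1 = 0.0391 mA.

V_GS = 0.675 V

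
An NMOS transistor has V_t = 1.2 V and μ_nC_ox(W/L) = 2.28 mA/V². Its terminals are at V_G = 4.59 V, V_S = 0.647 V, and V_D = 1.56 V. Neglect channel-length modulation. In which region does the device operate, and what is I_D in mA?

V_GS = V_G − V_S = 4.59 − 0.647 = 3.94 V; V_DS = V_D − V_S = 1.56 − 0.647 = 0.913 V.
V_ov = V_GS − V_t = 3.94 − 1.2 = 2.74 V.
Since V_DS = 0.913 V < V_ov = 2.74 V, the device is in the triode region.
I_D = k_n [V_ov · V_DS − ½ V_DS²] = 2.28 × [2.74 × 0.913 − 0.5 × 0.913²] = 4.76 mA.

Triode; I_D = 4.76 mA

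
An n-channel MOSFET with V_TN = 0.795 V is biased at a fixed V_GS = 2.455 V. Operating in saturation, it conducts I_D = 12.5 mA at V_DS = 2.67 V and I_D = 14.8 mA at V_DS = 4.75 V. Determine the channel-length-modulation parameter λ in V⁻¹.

With V_GS fixed, I_D ∝ (1 + λ V_DS) in saturation, so I_D2/I_D1 = (1 + λ V_DS2)/(1 + λ V_DS1).
14.8/12.5 = 1.184 = (1 + 4.75 λ)/(1 + 2.67 λ).
Solving: λ (I_D1 V_DS2 − I_D2 V_DS1) = I_D2 − I_D1, so λ = (14.8 − 12.5) / (12.5 × 4.75 − 14.8 × 2.67) = 2.3 / 19.9 = 0.116 V⁻¹.

λ = 0.116 V⁻¹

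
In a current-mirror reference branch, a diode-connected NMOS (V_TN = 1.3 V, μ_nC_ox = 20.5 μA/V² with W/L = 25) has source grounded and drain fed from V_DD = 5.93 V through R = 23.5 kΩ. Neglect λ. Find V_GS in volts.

With gate tied to drain, V_GS = V_DS ≥ V_GS − V_TN, so the device is in saturation.
k_n = μ_nC_ox · (W/L) = 0.5125 mA/V².
KCL at the drain: ½ k_n (V_GS − V_TN)² = (V_DD − V_GS)/R.
Let x = V_GS − 1.3. Then 6.02 x² + x − 4.63 = 0, giving x = 0.798 V (positive root), so V_GS = 2.1 V.
I_D = (V_DD − V_GS)/R = (5.93 − 2.1) / 23.5 = 0.163 mA.

V_GS = 2.10 V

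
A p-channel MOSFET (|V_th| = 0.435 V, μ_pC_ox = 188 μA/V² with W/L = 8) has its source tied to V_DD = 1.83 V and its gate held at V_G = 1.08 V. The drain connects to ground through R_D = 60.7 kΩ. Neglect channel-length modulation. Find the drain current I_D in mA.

I_D = 0.0290 mA

V_SG = V_DD − V_G = 1.83 − 1.08 = 0.75 V, so V_ov = 0.75 − 0.435 = 0.315 V.
k_p = μ_pC_ox · (W/L) = 1.504 mA/V².
Assume saturation: I_D = ½ k_p V_ov² = 0.5 × 1.504 × 0.315² = 0.0746 mA, giving V_SD = V_DD − I_D R_D = 1.83 − 0.0746 × 60.7 = -2.7 V.
But -2.7 V < V_ov = 0.315 V, so the device is actually in triode.
In triode I_D = k_p[V_ov V_SD − ½ V_SD²] and I_D = (V_DD − V_SD)/R_D. Equating: 45.6 V_SD² − 29.76 V_SD + 1.83 = 0, giving V_SD = 0.0687 V (the root below V_ov).
I_D = (1.83 − 0.0687) / 60.7 = 0.029 mA.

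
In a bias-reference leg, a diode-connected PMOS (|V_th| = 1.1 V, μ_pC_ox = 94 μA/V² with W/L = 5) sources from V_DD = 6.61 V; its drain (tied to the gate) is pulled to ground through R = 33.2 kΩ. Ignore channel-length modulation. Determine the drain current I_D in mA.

With gate tied to drain, V_SG = V_SD ≥ V_SG − |V_th|, so the device is in saturation.
k_p = μ_pC_ox · (W/L) = 0.47 mA/V².
KCL at the drain: ½ k_p (V_SG − |V_th|)² = (V_DD − V_SG)/R.
Let x = V_SG − 1.1. Then 7.8 x² + x − 5.51 = 0, giving x = 0.779 V (positive root), so V_SG = 1.88 V.
I_D = (V_DD − V_SG)/R = (6.61 − 1.88) / 33.2 = 0.143 mA.

I_D = 0.143 mA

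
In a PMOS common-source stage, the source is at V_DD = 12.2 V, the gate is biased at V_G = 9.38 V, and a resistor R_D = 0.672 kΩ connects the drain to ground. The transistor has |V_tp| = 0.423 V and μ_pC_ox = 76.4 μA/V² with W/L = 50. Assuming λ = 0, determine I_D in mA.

I_D = 11.0 mA

V_SG = V_DD − V_G = 12.2 − 9.38 = 2.82 V, so V_ov = 2.82 − 0.423 = 2.4 V.
k_p = μ_pC_ox · (W/L) = 3.82 mA/V².
Assume saturation: I_D = ½ k_p V_ov² = 0.5 × 3.82 × 2.4² = 11 mA, giving V_SD = V_DD − I_D R_D = 12.2 − 11 × 0.672 = 4.83 V.
V_SD = 4.83 V ≥ V_ov = 2.4 V, confirming saturation.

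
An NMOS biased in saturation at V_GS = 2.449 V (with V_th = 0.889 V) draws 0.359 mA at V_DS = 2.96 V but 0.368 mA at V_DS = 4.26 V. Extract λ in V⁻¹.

λ = 0.0205 V⁻¹

With V_GS fixed, I_D ∝ (1 + λ V_DS) in saturation, so I_D2/I_D1 = (1 + λ V_DS2)/(1 + λ V_DS1).
0.368/0.359 = 1.025 = (1 + 4.26 λ)/(1 + 2.96 λ).
Solving: λ (I_D1 V_DS2 − I_D2 V_DS1) = I_D2 − I_D1, so λ = (0.368 − 0.359) / (0.359 × 4.26 − 0.368 × 2.96) = 0.009 / 0.44 = 0.0205 V⁻¹.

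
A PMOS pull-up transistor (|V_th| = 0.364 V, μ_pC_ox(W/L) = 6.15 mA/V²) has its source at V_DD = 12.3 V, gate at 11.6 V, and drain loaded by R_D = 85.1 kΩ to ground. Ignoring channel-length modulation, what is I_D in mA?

V_SG = V_DD − V_G = 12.3 − 11.6 = 0.7 V, so V_ov = 0.7 − 0.364 = 0.336 V.
Assume saturation: I_D = ½ k_p V_ov² = 0.5 × 6.15 × 0.336² = 0.347 mA, giving V_SD = V_DD − I_D R_D = 12.3 − 0.347 × 85.1 = -17.2 V.
But -17.2 V < V_ov = 0.336 V, so the device is actually in triode.
In triode I_D = k_p[V_ov V_SD − ½ V_SD²] and I_D = (V_DD − V_SD)/R_D. Equating: 262 V_SD² − 176.9 V_SD + 12.3 = 0, giving V_SD = 0.0787 V (the root below V_ov).
I_D = (12.3 − 0.0787) / 85.1 = 0.144 mA.

I_D = 0.144 mA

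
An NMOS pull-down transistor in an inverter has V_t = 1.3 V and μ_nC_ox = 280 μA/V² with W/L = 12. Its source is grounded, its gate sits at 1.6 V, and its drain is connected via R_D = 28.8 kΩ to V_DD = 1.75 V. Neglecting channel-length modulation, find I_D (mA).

I_D = 0.0585 mA

V_GS = V_G = 1.6 V, so V_ov = 1.6 − 1.3 = 0.3 V.
k_n = μ_nC_ox · (W/L) = 3.36 mA/V².
Assume saturation: I_D = ½ k_n V_ov² = 0.5 × 3.36 × 0.3² = 0.151 mA, giving V_DS = V_DD − I_D R_D = 1.75 − 0.151 × 28.8 = -2.6 V.
But -2.6 V < V_ov = 0.3 V, so the device is actually in triode.
In triode I_D = k_n[V_ov V_DS − ½ V_DS²] and I_D = (V_DD − V_DS)/R_D. Equating: 48.4 V_DS² − 30.03 V_DS + 1.75 = 0, giving V_DS = 0.0651 V (the root below V_ov).
I_D = (1.75 − 0.0651) / 28.8 = 0.0585 mA.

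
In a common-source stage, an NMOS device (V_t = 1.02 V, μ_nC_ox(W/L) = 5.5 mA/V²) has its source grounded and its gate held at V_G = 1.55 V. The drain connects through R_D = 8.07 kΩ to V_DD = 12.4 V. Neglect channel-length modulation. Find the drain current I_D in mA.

I_D = 0.772 mA

V_GS = V_G = 1.55 V, so V_ov = 1.55 − 1.02 = 0.53 V.
Assume saturation: I_D = ½ k_n V_ov² = 0.5 × 5.5 × 0.53² = 0.772 mA, giving V_DS = V_DD − I_D R_D = 12.4 − 0.772 × 8.07 = 6.17 V.
V_DS = 6.17 V ≥ V_ov = 0.53 V, confirming saturation.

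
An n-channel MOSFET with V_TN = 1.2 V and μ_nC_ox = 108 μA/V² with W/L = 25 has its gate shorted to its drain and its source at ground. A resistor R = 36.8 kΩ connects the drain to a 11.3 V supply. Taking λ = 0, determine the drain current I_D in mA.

I_D = 0.262 mA

With gate tied to drain, V_GS = V_DS ≥ V_GS − V_TN, so the device is in saturation.
k_n = μ_nC_ox · (W/L) = 2.7 mA/V².
KCL at the drain: ½ k_n (V_GS − V_TN)² = (V_DD − V_GS)/R.
Let x = V_GS − 1.2. Then 49.7 x² + x − 10.1 = 0, giving x = 0.441 V (positive root), so V_GS = 1.64 V.
I_D = (V_DD − V_GS)/R = (11.3 − 1.64) / 36.8 = 0.262 mA.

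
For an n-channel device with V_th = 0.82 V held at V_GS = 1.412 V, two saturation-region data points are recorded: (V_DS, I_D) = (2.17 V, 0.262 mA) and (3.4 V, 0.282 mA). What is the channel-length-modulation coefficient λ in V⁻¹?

λ = 0.0717 V⁻¹

With V_GS fixed, I_D ∝ (1 + λ V_DS) in saturation, so I_D2/I_D1 = (1 + λ V_DS2)/(1 + λ V_DS1).
0.282/0.262 = 1.076 = (1 + 3.4 λ)/(1 + 2.17 λ).
Solving: λ (I_D1 V_DS2 − I_D2 V_DS1) = I_D2 − I_D1, so λ = (0.282 − 0.262) / (0.262 × 3.4 − 0.282 × 2.17) = 0.02 / 0.279 = 0.0717 V⁻¹.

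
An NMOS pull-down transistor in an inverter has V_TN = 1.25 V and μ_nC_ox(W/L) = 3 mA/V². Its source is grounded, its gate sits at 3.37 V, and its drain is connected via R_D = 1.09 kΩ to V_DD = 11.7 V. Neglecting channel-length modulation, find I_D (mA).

I_D = 6.74 mA

V_GS = V_G = 3.37 V, so V_ov = 3.37 − 1.25 = 2.12 V.
Assume saturation: I_D = ½ k_n V_ov² = 0.5 × 3 × 2.12² = 6.74 mA, giving V_DS = V_DD − I_D R_D = 11.7 − 6.74 × 1.09 = 4.35 V.
V_DS = 4.35 V ≥ V_ov = 2.12 V, confirming saturation.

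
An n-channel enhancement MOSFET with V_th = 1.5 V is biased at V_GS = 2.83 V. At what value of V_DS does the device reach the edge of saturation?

The boundary between triode and saturation is V_DS = V_GS − V_th = V_ov.
V_ov = 2.83 − 1.5 = 1.33 V.

V_DS,sat = 1.33 V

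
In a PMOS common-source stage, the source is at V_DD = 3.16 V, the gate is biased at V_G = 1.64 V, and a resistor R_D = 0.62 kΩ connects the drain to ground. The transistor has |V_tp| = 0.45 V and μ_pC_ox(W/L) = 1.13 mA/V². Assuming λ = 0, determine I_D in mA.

I_D = 0.647 mA

V_SG = V_DD − V_G = 3.16 − 1.64 = 1.52 V, so V_ov = 1.52 − 0.45 = 1.07 V.
Assume saturation: I_D = ½ k_p V_ov² = 0.5 × 1.13 × 1.07² = 0.647 mA, giving V_SD = V_DD − I_D R_D = 3.16 − 0.647 × 0.62 = 2.76 V.
V_SD = 2.76 V ≥ V_ov = 1.07 V, confirming saturation.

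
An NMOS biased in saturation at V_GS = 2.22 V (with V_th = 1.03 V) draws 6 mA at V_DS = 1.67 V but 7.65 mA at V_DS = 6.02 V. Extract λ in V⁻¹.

With V_GS fixed, I_D ∝ (1 + λ V_DS) in saturation, so I_D2/I_D1 = (1 + λ V_DS2)/(1 + λ V_DS1).
7.65/6 = 1.275 = (1 + 6.02 λ)/(1 + 1.67 λ).
Solving: λ (I_D1 V_DS2 − I_D2 V_DS1) = I_D2 − I_D1, so λ = (7.65 − 6) / (6 × 6.02 − 7.65 × 1.67) = 1.65 / 23.3 = 0.0707 V⁻¹.

λ = 0.0707 V⁻¹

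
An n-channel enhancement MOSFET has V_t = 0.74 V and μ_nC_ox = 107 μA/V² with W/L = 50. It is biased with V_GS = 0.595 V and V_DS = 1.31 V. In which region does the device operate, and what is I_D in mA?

V_GS = 0.595 V < V_t = 0.74 V, so the transistor is in cutoff.

Cutoff; I_D = 0 mA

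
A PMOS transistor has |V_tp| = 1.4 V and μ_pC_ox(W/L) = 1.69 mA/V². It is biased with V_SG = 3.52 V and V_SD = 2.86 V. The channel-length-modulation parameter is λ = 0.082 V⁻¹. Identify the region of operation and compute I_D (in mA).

Saturation; I_D = 4.69 mA

V_ov = V_SG − |V_tp| = 3.52 − 1.4 = 2.12 V.
Since V_SD = 2.86 V ≥ V_ov = 2.12 V, the device is in saturation.
I_D = ½ k_p V_ov² (1 + λ V_SD) = 0.5 × 1.69 × 2.12² × (1 + 0.082 × 2.86) = 4.69 mA.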